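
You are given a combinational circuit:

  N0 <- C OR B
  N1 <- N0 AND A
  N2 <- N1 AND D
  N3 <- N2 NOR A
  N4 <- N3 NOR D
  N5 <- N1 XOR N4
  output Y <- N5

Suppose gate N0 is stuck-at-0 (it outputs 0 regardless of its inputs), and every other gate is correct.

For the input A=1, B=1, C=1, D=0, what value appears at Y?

Propagate with N0 forced: N0=0 [stuck-at-0], N1=0, N2=0, N3=0, N4=1, N5=1.
So Y = 1. (Without the fault it would be 0.)

1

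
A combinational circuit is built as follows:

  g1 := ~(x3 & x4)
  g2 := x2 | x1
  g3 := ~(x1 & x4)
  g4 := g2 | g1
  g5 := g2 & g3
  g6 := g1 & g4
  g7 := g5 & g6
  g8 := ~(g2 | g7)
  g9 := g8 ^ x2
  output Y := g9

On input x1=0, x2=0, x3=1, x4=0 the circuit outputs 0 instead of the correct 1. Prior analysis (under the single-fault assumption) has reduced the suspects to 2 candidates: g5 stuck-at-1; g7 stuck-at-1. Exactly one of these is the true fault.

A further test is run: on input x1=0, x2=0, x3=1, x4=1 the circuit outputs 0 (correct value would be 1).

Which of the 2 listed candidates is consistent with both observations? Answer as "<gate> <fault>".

g7 stuck-at-1

Evaluate each candidate on input x1=0, x2=0, x3=1, x4=1:
  g5 stuck-at-1: g1=0, g2=0, g3=1, g4=0, g5=1 [stuck-at-1], g6=0, g7=0, g8=1, g9=1 → 1 — eliminated
  g7 stuck-at-1: g1=0, g2=0, g3=1, g4=0, g5=0, g6=0, g7=1 [stuck-at-1], g8=0, g9=0 → 0 — matches
Only g7 stuck-at-1 reproduces the observed 0.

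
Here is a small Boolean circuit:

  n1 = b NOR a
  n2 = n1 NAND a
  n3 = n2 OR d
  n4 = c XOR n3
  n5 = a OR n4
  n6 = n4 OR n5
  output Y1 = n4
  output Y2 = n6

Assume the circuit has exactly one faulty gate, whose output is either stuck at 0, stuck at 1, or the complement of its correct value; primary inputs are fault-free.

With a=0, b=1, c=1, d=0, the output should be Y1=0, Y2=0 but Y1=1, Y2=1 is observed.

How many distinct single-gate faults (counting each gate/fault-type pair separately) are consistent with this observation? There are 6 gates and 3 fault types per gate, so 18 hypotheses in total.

Fault-free: n1=0, n2=1, n3=1, n4=0, n5=0, n6=0 → Y1=0, Y2=0. Observed Y1=1, Y2=1.
  n1: none of the 3 fault types match ✗
  n2: stuck-at-0, inverted output ✓; others ✗
  n3: stuck-at-0, inverted output ✓; others ✗
  n4: stuck-at-1, inverted output ✓; others ✗
  n5: none of the 3 fault types match ✗
  n6: none of the 3 fault types match ✗
Consistent faults: {n2 stuck-at-0, n2 inverted output, n3 stuck-at-0, n3 inverted output, n4 stuck-at-1, n4 inverted output} — 6 in all.

6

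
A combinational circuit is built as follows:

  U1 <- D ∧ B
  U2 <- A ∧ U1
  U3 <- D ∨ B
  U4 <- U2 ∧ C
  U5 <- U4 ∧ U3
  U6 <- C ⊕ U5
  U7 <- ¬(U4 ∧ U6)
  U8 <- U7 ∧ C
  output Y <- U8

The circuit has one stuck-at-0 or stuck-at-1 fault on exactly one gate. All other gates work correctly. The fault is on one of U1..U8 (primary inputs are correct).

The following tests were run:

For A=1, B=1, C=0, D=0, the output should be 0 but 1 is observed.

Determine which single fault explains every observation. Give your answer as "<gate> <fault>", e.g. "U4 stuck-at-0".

Fault-free values for test 1 (A=1, B=1, C=0, D=0): U1=0, U2=0, U3=1, U4=0, U5=0, U6=0, U7=1, U8=0, giving Y=0. Observed 1.
Test 1: faults giving observed 1 are {U8 stuck-at-1}.
Only U8 stuck-at-1 is consistent with every test.

U8 stuck-at-1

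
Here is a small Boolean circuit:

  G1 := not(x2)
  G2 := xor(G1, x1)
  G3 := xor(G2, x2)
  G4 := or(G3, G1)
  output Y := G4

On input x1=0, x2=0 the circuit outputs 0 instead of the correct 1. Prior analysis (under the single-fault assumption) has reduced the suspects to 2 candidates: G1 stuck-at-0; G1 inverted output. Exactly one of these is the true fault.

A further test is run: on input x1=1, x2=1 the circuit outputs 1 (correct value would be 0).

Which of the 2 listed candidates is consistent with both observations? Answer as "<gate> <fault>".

Evaluate each candidate on input x1=1, x2=1:
  G1 stuck-at-0: G1=0 [stuck-at-0], G2=1, G3=0, G4=0 → 0 — eliminated
  G1 inverted output: G1=1 [inverted output], G2=0, G3=1, G4=1 → 1 — matches
Only G1 inverted output reproduces the observed 1.

G1 inverted output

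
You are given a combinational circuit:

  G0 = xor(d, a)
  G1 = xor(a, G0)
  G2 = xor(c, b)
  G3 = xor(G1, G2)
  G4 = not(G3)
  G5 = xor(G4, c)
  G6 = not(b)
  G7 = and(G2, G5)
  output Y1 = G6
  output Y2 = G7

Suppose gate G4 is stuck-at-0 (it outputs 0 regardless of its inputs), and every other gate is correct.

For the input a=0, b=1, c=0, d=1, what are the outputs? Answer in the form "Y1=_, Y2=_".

Propagate with G4 forced: G0=1, G1=1, G2=1, G3=0, G4=0 [stuck-at-0], G5=0, G6=0, G7=0.
So the outputs are Y1=0, Y2=0. (Without the fault they would be Y1=0, Y2=1.)

Y1=0, Y2=0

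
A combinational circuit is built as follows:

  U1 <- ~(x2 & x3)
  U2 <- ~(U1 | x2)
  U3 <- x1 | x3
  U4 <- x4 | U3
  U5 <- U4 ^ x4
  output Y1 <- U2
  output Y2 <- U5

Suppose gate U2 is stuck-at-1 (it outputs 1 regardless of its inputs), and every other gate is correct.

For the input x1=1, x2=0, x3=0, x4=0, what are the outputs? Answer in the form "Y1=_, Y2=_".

Propagate with U2 forced: U1=1, U2=1 [stuck-at-1], U3=1, U4=1, U5=1.
So the outputs are Y1=1, Y2=1. (Without the fault they would be Y1=0, Y2=1.)

Y1=1, Y2=1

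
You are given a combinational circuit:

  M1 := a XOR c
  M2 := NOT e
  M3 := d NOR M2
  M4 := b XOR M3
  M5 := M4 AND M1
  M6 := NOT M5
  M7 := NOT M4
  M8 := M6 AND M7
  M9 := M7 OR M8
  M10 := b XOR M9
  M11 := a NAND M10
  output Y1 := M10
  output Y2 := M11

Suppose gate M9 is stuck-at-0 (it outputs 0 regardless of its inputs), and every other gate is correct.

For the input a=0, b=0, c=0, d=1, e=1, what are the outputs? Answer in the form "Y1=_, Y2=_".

Propagate with M9 forced: M1=0, M2=0, M3=0, M4=0, M5=0, M6=1, M7=1, M8=1, M9=0 [stuck-at-0], M10=0, M11=1.
So the outputs are Y1=0, Y2=1. (Without the fault they would be Y1=1, Y2=1.)

Y1=0, Y2=1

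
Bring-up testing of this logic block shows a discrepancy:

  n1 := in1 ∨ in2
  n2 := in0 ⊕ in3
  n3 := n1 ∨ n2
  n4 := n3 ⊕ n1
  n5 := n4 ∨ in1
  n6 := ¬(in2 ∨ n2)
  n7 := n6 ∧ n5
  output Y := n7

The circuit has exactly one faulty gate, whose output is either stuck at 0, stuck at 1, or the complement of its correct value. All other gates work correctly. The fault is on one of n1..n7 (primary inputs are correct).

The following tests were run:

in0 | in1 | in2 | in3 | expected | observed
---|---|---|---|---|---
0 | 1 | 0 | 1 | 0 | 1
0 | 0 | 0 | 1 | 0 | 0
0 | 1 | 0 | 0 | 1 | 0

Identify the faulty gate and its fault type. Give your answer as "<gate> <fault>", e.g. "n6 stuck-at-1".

n2 inverted output

Fault-free values for test 1 (in0=0, in1=1, in2=0, in3=1): n1=1, n2=1, n3=1, n4=0, n5=1, n6=0, n7=0, giving Y=0. Observed 1.
Test 1: faults giving observed 1 are {n2 stuck-at-0, n2 inverted output, n6 stuck-at-1, n6 inverted output, n7 stuck-at-1, n7 inverted output}.
Test 2 (in0=0, in1=0, in2=0, in3=1): fault-free n1=0, n2=1, n3=1, n4=1, n5=1, n6=0, n7=0 → 0; observed 0. Eliminates n6 stuck-at-1, n6 inverted output, n7 stuck-at-1, n7 inverted output.
Test 3 (in0=0, in1=1, in2=0, in3=0): fault-free n1=1, n2=0, n3=1, n4=0, n5=1, n6=1, n7=1 → 1; observed 0. Eliminates n2 stuck-at-0.
Only n2 inverted output is consistent with every test.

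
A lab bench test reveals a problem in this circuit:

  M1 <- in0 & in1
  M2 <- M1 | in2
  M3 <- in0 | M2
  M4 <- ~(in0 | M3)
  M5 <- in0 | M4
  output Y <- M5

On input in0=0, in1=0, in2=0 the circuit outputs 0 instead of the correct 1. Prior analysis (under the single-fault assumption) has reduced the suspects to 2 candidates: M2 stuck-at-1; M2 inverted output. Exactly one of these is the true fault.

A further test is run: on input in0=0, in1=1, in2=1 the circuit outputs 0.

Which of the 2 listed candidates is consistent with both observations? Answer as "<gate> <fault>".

M2 stuck-at-1

Evaluate each candidate on input in0=0, in1=1, in2=1:
  M2 stuck-at-1: M1=0, M2=1 [stuck-at-1], M3=1, M4=0, M5=0 → 0 — matches
  M2 inverted output: M1=0, M2=0 [inverted output], M3=0, M4=1, M5=1 → 1 — eliminated
Only M2 stuck-at-1 reproduces the observed 0.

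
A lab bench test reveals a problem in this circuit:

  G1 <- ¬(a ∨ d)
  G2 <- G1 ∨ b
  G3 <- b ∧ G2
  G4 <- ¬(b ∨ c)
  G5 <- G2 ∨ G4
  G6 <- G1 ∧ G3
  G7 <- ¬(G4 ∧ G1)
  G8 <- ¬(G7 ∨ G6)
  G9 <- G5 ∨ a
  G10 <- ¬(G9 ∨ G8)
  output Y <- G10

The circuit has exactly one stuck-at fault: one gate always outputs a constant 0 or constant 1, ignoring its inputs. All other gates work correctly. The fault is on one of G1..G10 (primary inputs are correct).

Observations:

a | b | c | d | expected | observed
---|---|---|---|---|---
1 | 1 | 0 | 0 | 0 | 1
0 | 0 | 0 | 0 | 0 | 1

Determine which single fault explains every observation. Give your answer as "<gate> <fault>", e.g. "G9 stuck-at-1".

G10 stuck-at-1

Fault-free values for test 1 (a=1, b=1, c=0, d=0): G1=0, G2=1, G3=1, G4=0, G5=1, G6=0, G7=1, G8=0, G9=1, G10=0, giving Y=0. Observed 1.
Test 1: faults giving observed 1 are {G9 stuck-at-0, G10 stuck-at-1}.
Test 2 (a=0, b=0, c=0, d=0): fault-free G1=1, G2=1, G3=0, G4=1, G5=1, G6=0, G7=0, G8=1, G9=1, G10=0 → 0; observed 1. Eliminates G9 stuck-at-0.
Only G10 stuck-at-1 is consistent with every test.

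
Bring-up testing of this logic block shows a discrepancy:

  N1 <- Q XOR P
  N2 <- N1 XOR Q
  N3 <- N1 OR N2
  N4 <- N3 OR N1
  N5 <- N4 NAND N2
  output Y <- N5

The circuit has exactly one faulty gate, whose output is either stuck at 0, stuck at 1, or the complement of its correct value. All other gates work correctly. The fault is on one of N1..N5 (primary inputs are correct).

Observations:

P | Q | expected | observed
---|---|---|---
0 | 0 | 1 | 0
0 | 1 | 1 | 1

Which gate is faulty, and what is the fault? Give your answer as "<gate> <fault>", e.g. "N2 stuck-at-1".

Fault-free values for test 1 (P=0, Q=0): N1=0, N2=0, N3=0, N4=0, N5=1, giving Y=1. Observed 0.
Test 1: faults giving observed 0 are {N1 stuck-at-1, N1 inverted output, N2 stuck-at-1, N2 inverted output, N5 stuck-at-0, N5 inverted output}.
Test 2 (P=0, Q=1): fault-free N1=1, N2=0, N3=1, N4=1, N5=1 → 1; observed 1. Eliminates N1 inverted output, N2 stuck-at-1, N2 inverted output, N5 stuck-at-0, N5 inverted output.
Only N1 stuck-at-1 is consistent with every test.

N1 stuck-at-1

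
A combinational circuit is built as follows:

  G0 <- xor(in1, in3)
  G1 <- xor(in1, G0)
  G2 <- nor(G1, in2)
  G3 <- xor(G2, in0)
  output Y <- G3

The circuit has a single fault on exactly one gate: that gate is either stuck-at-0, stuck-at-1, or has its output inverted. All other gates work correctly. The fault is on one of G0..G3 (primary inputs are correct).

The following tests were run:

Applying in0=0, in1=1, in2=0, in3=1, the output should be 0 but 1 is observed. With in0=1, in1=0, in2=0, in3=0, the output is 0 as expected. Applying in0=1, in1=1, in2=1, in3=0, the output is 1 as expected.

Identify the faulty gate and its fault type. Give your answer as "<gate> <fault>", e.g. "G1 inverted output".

Fault-free values for test 1 (in0=0, in1=1, in2=0, in3=1): G0=0, G1=1, G2=0, G3=0, giving Y=0. Observed 1.
Test 1: faults giving observed 1 are {G0 stuck-at-1, G0 inverted output, G1 stuck-at-0, G1 inverted output, G2 stuck-at-1, G2 inverted output, G3 stuck-at-1, G3 inverted output}.
Test 2 (in0=1, in1=0, in2=0, in3=0): fault-free G0=0, G1=0, G2=1, G3=0 → 0; observed 0. Eliminates G0 stuck-at-1, G0 inverted output, G1 inverted output, G2 inverted output, G3 stuck-at-1, G3 inverted output.
Test 3 (in0=1, in1=1, in2=1, in3=0): fault-free G0=1, G1=0, G2=0, G3=1 → 1; observed 1. Eliminates G2 stuck-at-1.
Only G1 stuck-at-0 is consistent with every test.

G1 stuck-at-0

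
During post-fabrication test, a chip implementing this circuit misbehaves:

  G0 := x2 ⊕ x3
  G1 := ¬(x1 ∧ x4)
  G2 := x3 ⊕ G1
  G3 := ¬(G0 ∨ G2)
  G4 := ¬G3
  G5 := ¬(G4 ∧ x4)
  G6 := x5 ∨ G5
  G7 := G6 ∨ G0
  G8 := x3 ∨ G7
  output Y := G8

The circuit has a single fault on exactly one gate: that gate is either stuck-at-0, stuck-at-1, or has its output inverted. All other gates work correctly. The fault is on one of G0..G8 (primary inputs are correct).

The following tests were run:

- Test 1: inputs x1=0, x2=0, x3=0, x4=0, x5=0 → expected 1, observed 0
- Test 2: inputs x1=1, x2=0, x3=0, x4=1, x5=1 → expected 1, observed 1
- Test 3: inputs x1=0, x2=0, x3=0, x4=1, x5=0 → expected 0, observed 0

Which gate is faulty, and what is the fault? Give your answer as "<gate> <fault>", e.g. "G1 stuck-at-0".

G5 stuck-at-0

Fault-free values for test 1 (x1=0, x2=0, x3=0, x4=0, x5=0): G0=0, G1=1, G2=1, G3=0, G4=1, G5=1, G6=1, G7=1, G8=1, giving Y=1. Observed 0.
Test 1: faults giving observed 0 are {G5 stuck-at-0, G5 inverted output, G6 stuck-at-0, G6 inverted output, G7 stuck-at-0, G7 inverted output, G8 stuck-at-0, G8 inverted output}.
Test 2 (x1=1, x2=0, x3=0, x4=1, x5=1): fault-free G0=0, G1=0, G2=0, G3=1, G4=0, G5=1, G6=1, G7=1, G8=1 → 1; observed 1. Eliminates G6 stuck-at-0, G6 inverted output, G7 stuck-at-0, G7 inverted output, G8 stuck-at-0, G8 inverted output.
Test 3 (x1=0, x2=0, x3=0, x4=1, x5=0): fault-free G0=0, G1=1, G2=1, G3=0, G4=1, G5=0, G6=0, G7=0, G8=0 → 0; observed 0. Eliminates G5 inverted output.
Only G5 stuck-at-0 is consistent with every test.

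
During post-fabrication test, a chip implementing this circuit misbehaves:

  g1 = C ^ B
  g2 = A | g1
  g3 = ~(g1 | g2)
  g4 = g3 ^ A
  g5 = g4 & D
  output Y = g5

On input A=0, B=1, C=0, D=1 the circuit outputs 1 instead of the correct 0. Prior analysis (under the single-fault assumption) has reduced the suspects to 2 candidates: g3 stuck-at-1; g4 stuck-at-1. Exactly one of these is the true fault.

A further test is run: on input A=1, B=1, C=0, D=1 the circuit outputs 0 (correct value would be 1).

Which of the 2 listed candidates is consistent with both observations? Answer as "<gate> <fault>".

Evaluate each candidate on input A=1, B=1, C=0, D=1:
  g3 stuck-at-1: g1=1, g2=1, g3=1 [stuck-at-1], g4=0, g5=0 → 0 — matches
  g4 stuck-at-1: g1=1, g2=1, g3=0, g4=1 [stuck-at-1], g5=1 → 1 — eliminated
Only g3 stuck-at-1 reproduces the observed 0.

g3 stuck-at-1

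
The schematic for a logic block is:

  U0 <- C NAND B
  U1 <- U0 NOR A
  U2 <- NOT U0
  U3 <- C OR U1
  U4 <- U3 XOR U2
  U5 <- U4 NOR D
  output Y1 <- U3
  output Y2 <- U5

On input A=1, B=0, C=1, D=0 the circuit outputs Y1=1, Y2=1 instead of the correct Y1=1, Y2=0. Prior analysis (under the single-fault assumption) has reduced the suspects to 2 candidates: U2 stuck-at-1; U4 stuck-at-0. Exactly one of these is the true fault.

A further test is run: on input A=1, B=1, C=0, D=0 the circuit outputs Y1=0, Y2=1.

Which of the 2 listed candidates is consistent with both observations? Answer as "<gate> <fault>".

U4 stuck-at-0

Evaluate each candidate on input A=1, B=1, C=0, D=0:
  U2 stuck-at-1: U0=1, U1=0, U2=1 [stuck-at-1], U3=0, U4=1, U5=0 → Y1=0, Y2=0 — eliminated
  U4 stuck-at-0: U0=1, U1=0, U2=0, U3=0, U4=0 [stuck-at-0], U5=1 → Y1=0, Y2=1 — matches
Only U4 stuck-at-0 reproduces the observed Y1=0, Y2=1.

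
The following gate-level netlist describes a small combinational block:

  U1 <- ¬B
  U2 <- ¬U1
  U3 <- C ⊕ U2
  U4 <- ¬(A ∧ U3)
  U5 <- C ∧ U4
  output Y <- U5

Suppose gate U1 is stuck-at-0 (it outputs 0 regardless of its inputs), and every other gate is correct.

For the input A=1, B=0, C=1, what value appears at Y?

Propagate with U1 forced: U1=0 [stuck-at-0], U2=1, U3=0, U4=1, U5=1.
So Y = 1. (Without the fault it would be 0.)

1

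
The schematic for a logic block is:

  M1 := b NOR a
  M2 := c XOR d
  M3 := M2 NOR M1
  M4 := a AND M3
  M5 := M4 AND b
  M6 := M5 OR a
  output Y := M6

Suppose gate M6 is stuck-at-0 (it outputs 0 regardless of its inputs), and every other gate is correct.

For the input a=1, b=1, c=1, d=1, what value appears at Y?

0

Propagate with M6 forced: M1=0, M2=0, M3=1, M4=1, M5=1, M6=0 [stuck-at-0].
So Y = 0. (Without the fault it would be 1.)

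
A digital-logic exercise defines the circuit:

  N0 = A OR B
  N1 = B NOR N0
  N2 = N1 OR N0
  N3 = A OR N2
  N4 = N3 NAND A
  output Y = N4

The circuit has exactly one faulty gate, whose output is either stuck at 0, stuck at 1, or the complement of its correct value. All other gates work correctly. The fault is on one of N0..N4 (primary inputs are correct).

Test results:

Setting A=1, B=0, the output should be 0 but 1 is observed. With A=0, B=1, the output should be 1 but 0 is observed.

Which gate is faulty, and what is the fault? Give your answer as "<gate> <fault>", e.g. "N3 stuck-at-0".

Fault-free values for test 1 (A=1, B=0): N0=1, N1=0, N2=1, N3=1, N4=0, giving Y=0. Observed 1.
Test 1: faults giving observed 1 are {N3 stuck-at-0, N3 inverted output, N4 stuck-at-1, N4 inverted output}.
Test 2 (A=0, B=1): fault-free N0=1, N1=0, N2=1, N3=1, N4=1 → 1; observed 0. Eliminates N3 stuck-at-0, N3 inverted output, N4 stuck-at-1.
Only N4 inverted output is consistent with every test.

N4 inverted output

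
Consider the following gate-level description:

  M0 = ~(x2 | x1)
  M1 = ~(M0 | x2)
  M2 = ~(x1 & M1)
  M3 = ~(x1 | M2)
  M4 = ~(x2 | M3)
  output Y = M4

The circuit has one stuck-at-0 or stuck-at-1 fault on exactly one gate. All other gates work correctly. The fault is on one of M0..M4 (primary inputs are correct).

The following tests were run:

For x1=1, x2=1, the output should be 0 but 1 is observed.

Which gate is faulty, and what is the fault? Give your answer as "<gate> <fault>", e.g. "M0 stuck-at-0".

Fault-free values for test 1 (x1=1, x2=1): M0=0, M1=0, M2=1, M3=0, M4=0, giving Y=0. Observed 1.
Test 1: faults giving observed 1 are {M4 stuck-at-1}.
Only M4 stuck-at-1 is consistent with every test.

M4 stuck-at-1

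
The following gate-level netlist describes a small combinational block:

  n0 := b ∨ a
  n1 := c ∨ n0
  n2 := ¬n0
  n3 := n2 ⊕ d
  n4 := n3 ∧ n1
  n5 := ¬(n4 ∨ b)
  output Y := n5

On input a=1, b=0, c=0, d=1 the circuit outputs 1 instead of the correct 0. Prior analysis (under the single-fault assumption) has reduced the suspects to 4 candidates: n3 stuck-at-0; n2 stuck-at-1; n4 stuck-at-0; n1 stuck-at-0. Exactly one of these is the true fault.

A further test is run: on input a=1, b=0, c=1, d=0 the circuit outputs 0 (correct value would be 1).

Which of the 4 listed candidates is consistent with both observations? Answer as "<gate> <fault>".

Evaluate each candidate on input a=1, b=0, c=1, d=0:
  n3 stuck-at-0: n0=1, n1=1, n2=0, n3=0 [stuck-at-0], n4=0, n5=1 → 1 — eliminated
  n2 stuck-at-1: n0=1, n1=1, n2=1 [stuck-at-1], n3=1, n4=1, n5=0 → 0 — matches
  n4 stuck-at-0: n0=1, n1=1, n2=0, n3=0, n4=0 [stuck-at-0], n5=1 → 1 — eliminated
  n1 stuck-at-0: n0=1, n1=0 [stuck-at-0], n2=0, n3=0, n4=0, n5=1 → 1 — eliminated
Only n2 stuck-at-1 reproduces the observed 0.

n2 stuck-at-1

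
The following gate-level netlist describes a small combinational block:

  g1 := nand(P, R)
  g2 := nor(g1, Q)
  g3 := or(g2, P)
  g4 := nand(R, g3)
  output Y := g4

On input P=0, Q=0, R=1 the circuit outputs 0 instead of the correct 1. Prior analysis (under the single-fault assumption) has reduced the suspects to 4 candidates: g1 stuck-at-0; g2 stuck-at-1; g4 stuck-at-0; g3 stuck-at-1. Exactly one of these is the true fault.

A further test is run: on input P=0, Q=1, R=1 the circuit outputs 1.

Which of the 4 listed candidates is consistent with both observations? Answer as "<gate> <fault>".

g1 stuck-at-0

Evaluate each candidate on input P=0, Q=1, R=1:
  g1 stuck-at-0: g1=0 [stuck-at-0], g2=0, g3=0, g4=1 → 1 — matches
  g2 stuck-at-1: g1=1, g2=1 [stuck-at-1], g3=1, g4=0 → 0 — eliminated
  g4 stuck-at-0: g1=1, g2=0, g3=0, g4=0 [stuck-at-0] → 0 — eliminated
  g3 stuck-at-1: g1=1, g2=0, g3=1 [stuck-at-1], g4=0 → 0 — eliminated
Only g1 stuck-at-0 reproduces the observed 1.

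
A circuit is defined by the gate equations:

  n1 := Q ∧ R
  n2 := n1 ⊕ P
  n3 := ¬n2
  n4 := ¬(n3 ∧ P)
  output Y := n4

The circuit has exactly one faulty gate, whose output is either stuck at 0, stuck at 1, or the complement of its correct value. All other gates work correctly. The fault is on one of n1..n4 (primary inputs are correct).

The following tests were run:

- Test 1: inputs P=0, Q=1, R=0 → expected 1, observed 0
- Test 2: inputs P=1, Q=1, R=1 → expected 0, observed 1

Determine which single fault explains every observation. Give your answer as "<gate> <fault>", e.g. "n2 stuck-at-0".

n4 inverted output

Fault-free values for test 1 (P=0, Q=1, R=0): n1=0, n2=0, n3=1, n4=1, giving Y=1. Observed 0.
Test 1: faults giving observed 0 are {n4 stuck-at-0, n4 inverted output}.
Test 2 (P=1, Q=1, R=1): fault-free n1=1, n2=0, n3=1, n4=0 → 0; observed 1. Eliminates n4 stuck-at-0.
Only n4 inverted output is consistent with every test.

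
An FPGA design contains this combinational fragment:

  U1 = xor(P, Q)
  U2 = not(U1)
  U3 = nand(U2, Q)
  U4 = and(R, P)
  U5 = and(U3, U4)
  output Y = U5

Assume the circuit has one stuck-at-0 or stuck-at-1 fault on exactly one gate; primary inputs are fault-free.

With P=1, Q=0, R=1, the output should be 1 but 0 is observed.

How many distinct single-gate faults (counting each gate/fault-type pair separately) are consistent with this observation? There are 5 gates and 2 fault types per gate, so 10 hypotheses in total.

3

Fault-free: U1=1, U2=0, U3=1, U4=1, U5=1 → 1. Observed 0.
  U1 stuck-at-0: output 1 ✗
  U1 stuck-at-1: output 1 ✗
  U2 stuck-at-0: output 1 ✗
  U2 stuck-at-1: output 1 ✗
  U3 stuck-at-0: output 0 ✓
  U3 stuck-at-1: output 1 ✗
  U4 stuck-at-0: output 0 ✓
  U4 stuck-at-1: output 1 ✗
  U5 stuck-at-0: output 0 ✓
  U5 stuck-at-1: output 1 ✗
Consistent faults: {U3 stuck-at-0, U4 stuck-at-0, U5 stuck-at-0} — 3 in all.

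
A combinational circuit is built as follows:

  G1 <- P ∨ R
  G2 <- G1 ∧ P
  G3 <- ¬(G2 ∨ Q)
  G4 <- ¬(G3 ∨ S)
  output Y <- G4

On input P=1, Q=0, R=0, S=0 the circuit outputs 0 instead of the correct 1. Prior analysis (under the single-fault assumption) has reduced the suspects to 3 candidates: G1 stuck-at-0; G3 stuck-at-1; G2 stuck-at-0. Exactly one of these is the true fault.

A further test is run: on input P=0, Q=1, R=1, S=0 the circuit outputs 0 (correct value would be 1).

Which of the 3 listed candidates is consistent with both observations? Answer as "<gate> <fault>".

Evaluate each candidate on input P=0, Q=1, R=1, S=0:
  G1 stuck-at-0: G1=0 [stuck-at-0], G2=0, G3=0, G4=1 → 1 — eliminated
  G3 stuck-at-1: G1=1, G2=0, G3=1 [stuck-at-1], G4=0 → 0 — matches
  G2 stuck-at-0: G1=1, G2=0 [stuck-at-0], G3=0, G4=1 → 1 — eliminated
Only G3 stuck-at-1 reproduces the observed 0.

G3 stuck-at-1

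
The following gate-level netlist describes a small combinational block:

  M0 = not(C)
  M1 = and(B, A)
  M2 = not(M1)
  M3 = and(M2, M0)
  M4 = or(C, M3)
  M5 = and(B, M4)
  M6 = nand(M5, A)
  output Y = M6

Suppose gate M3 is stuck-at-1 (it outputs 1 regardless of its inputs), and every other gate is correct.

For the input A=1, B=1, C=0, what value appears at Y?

Propagate with M3 forced: M0=1, M1=1, M2=0, M3=1 [stuck-at-1], M4=1, M5=1, M6=0.
So Y = 0. (Without the fault it would be 1.)

0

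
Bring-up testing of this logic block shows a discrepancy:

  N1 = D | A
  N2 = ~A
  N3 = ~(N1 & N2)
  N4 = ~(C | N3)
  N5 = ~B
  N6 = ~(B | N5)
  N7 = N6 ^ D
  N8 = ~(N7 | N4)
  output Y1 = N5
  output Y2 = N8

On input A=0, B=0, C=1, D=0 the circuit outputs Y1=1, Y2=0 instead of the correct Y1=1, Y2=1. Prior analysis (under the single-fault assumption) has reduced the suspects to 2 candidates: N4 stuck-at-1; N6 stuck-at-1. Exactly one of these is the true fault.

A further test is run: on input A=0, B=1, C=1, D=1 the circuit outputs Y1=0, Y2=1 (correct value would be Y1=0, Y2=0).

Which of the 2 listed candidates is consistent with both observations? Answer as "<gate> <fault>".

N6 stuck-at-1

Evaluate each candidate on input A=0, B=1, C=1, D=1:
  N4 stuck-at-1: N1=1, N2=1, N3=0, N4=1 [stuck-at-1], N5=0, N6=0, N7=1, N8=0 → Y1=0, Y2=0 — eliminated
  N6 stuck-at-1: N1=1, N2=1, N3=0, N4=0, N5=0, N6=1 [stuck-at-1], N7=0, N8=1 → Y1=0, Y2=1 — matches
Only N6 stuck-at-1 reproduces the observed Y1=0, Y2=1.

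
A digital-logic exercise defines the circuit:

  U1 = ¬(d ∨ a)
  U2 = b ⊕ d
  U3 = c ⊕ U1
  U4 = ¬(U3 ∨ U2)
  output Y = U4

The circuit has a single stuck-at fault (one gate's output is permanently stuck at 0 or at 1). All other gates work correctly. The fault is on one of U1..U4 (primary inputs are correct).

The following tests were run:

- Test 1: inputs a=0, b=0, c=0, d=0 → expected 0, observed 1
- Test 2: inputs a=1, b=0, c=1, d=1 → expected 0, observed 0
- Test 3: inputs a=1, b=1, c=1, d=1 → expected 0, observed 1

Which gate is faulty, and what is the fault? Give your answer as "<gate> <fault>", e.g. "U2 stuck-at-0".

Fault-free values for test 1 (a=0, b=0, c=0, d=0): U1=1, U2=0, U3=1, U4=0, giving Y=0. Observed 1.
Test 1: faults giving observed 1 are {U1 stuck-at-0, U3 stuck-at-0, U4 stuck-at-1}.
Test 2 (a=1, b=0, c=1, d=1): fault-free U1=0, U2=1, U3=1, U4=0 → 0; observed 0. Eliminates U4 stuck-at-1.
Test 3 (a=1, b=1, c=1, d=1): fault-free U1=0, U2=0, U3=1, U4=0 → 0; observed 1. Eliminates U1 stuck-at-0.
Only U3 stuck-at-0 is consistent with every test.

U3 stuck-at-0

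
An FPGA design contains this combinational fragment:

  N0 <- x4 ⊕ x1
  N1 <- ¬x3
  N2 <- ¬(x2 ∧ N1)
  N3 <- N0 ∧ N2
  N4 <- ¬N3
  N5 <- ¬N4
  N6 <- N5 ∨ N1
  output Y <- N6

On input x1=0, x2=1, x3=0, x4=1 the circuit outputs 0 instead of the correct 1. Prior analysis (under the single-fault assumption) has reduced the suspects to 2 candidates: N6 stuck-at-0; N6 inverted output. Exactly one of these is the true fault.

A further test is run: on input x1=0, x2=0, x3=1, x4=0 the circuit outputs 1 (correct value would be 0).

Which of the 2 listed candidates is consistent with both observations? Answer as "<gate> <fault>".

Evaluate each candidate on input x1=0, x2=0, x3=1, x4=0:
  N6 stuck-at-0: N0=0, N1=0, N2=1, N3=0, N4=1, N5=0, N6=0 [stuck-at-0] → 0 — eliminated
  N6 inverted output: N0=0, N1=0, N2=1, N3=0, N4=1, N5=0, N6=1 [inverted output] → 1 — matches
Only N6 inverted output reproduces the observed 1.

N6 inverted output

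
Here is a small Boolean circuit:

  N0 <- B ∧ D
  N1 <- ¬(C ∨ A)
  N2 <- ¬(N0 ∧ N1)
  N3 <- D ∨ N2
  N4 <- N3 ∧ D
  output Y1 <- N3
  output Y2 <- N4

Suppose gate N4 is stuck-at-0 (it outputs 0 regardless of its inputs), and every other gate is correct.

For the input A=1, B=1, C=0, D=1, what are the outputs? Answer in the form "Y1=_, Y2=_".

Propagate with N4 forced: N0=1, N1=0, N2=1, N3=1, N4=0 [stuck-at-0].
So the outputs are Y1=1, Y2=0. (Without the fault they would be Y1=1, Y2=1.)

Y1=1, Y2=0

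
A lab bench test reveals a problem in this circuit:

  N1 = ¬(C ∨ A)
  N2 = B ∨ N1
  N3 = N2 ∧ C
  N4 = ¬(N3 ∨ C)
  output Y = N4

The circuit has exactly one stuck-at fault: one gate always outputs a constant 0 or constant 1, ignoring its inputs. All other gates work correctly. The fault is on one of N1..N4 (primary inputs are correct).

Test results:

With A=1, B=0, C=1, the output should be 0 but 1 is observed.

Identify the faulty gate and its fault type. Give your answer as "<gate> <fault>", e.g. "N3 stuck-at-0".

Fault-free values for test 1 (A=1, B=0, C=1): N1=0, N2=0, N3=0, N4=0, giving Y=0. Observed 1.
Test 1: faults giving observed 1 are {N4 stuck-at-1}.
Only N4 stuck-at-1 is consistent with every test.

N4 stuck-at-1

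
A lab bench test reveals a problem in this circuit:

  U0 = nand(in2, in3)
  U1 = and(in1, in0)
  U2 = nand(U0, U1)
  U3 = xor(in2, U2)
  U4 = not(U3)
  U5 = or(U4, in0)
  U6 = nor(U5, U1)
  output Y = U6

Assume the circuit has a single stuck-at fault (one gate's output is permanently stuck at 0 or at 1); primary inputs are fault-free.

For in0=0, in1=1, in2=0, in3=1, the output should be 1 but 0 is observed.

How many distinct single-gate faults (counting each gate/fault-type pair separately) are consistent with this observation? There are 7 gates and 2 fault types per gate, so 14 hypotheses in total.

Fault-free: U0=1, U1=0, U2=1, U3=1, U4=0, U5=0, U6=1 → 1. Observed 0.
  U0 stuck-at-0: output 1 ✗
  U0 stuck-at-1: output 1 ✗
  U1 stuck-at-0: output 1 ✗
  U1 stuck-at-1: output 0 ✓
  U2 stuck-at-0: output 0 ✓
  U2 stuck-at-1: output 1 ✗
  U3 stuck-at-0: output 0 ✓
  U3 stuck-at-1: output 1 ✗
  U4 stuck-at-0: output 1 ✗
  U4 stuck-at-1: output 0 ✓
  U5 stuck-at-0: output 1 ✗
  U5 stuck-at-1: output 0 ✓
  U6 stuck-at-0: output 0 ✓
  U6 stuck-at-1: output 1 ✗
Consistent faults: {U1 stuck-at-1, U2 stuck-at-0, U3 stuck-at-0, U4 stuck-at-1, U5 stuck-at-1, U6 stuck-at-0} — 6 in all.

6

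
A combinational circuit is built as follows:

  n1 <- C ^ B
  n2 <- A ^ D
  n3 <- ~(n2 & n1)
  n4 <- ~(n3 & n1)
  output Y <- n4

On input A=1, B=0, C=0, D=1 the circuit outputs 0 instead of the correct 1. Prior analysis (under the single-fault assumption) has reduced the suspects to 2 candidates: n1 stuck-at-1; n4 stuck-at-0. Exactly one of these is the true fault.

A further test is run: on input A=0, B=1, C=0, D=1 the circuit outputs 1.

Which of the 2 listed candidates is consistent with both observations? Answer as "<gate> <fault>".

n1 stuck-at-1

Evaluate each candidate on input A=0, B=1, C=0, D=1:
  n1 stuck-at-1: n1=1 [stuck-at-1], n2=1, n3=0, n4=1 → 1 — matches
  n4 stuck-at-0: n1=1, n2=1, n3=0, n4=0 [stuck-at-0] → 0 — eliminated
Only n1 stuck-at-1 reproduces the observed 1.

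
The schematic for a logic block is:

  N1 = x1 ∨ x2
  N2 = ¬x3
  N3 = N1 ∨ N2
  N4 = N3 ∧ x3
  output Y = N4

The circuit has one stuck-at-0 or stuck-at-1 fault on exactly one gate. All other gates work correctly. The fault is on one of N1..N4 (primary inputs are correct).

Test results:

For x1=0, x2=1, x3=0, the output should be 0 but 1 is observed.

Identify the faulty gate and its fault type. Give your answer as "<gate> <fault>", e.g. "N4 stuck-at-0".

Fault-free values for test 1 (x1=0, x2=1, x3=0): N1=1, N2=1, N3=1, N4=0, giving Y=0. Observed 1.
Test 1: faults giving observed 1 are {N4 stuck-at-1}.
Only N4 stuck-at-1 is consistent with every test.

N4 stuck-at-1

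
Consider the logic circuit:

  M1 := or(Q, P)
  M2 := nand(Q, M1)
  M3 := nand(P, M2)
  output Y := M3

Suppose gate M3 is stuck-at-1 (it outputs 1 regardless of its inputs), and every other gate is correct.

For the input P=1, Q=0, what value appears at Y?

Propagate with M3 forced: M1=1, M2=1, M3=1 [stuck-at-1].
So Y = 1. (Without the fault it would be 0.)

1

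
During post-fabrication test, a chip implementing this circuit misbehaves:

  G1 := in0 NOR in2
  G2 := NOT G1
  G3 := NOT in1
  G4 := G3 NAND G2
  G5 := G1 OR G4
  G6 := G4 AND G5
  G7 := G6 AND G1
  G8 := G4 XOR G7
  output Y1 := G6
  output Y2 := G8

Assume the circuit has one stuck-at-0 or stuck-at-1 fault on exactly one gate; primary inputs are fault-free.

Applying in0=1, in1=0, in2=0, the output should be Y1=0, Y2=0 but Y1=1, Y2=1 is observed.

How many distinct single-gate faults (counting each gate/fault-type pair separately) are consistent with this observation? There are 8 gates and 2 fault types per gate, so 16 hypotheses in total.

Fault-free: G1=0, G2=1, G3=1, G4=0, G5=0, G6=0, G7=0, G8=0 → Y1=0, Y2=0. Observed Y1=1, Y2=1.
  G1: none of the 2 fault types match ✗
  G2: stuck-at-0 ✓; others ✗
  G3: stuck-at-0 ✓; others ✗
  G4: stuck-at-1 ✓; others ✗
  G5: none of the 2 fault types match ✗
  G6: none of the 2 fault types match ✗
  G7: none of the 2 fault types match ✗
  G8: none of the 2 fault types match ✗
Consistent faults: {G2 stuck-at-0, G3 stuck-at-0, G4 stuck-at-1} — 3 in all.

3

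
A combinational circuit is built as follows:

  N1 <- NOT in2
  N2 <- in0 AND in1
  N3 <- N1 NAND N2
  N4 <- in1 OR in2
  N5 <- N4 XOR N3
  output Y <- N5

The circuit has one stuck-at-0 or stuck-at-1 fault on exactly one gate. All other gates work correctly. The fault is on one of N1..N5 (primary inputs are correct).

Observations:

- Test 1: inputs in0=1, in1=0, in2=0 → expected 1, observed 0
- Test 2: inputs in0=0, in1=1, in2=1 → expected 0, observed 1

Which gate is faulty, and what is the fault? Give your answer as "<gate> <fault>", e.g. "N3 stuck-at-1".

N3 stuck-at-0

Fault-free values for test 1 (in0=1, in1=0, in2=0): N1=1, N2=0, N3=1, N4=0, N5=1, giving Y=1. Observed 0.
Test 1: faults giving observed 0 are {N2 stuck-at-1, N3 stuck-at-0, N4 stuck-at-1, N5 stuck-at-0}.
Test 2 (in0=0, in1=1, in2=1): fault-free N1=0, N2=0, N3=1, N4=1, N5=0 → 0; observed 1. Eliminates N2 stuck-at-1, N4 stuck-at-1, N5 stuck-at-0.
Only N3 stuck-at-0 is consistent with every test.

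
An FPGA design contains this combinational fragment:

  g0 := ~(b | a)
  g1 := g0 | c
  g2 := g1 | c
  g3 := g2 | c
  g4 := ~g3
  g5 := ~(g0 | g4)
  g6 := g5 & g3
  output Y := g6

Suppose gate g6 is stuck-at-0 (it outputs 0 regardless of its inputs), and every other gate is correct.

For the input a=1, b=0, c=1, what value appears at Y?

Propagate with g6 forced: g0=0, g1=1, g2=1, g3=1, g4=0, g5=1, g6=0 [stuck-at-0].
So Y = 0. (Without the fault it would be 1.)

0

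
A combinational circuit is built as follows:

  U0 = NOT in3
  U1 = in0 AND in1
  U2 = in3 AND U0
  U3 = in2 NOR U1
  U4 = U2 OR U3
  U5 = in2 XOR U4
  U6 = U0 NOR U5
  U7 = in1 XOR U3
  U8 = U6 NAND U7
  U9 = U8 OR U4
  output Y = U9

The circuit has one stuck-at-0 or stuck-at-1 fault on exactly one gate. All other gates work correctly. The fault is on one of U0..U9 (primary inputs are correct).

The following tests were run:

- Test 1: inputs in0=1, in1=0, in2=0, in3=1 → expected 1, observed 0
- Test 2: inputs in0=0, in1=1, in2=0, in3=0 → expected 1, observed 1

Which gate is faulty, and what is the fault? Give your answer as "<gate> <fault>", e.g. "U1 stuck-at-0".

Fault-free values for test 1 (in0=1, in1=0, in2=0, in3=1): U0=0, U1=0, U2=0, U3=1, U4=1, U5=1, U6=0, U7=1, U8=1, U9=1, giving Y=1. Observed 0.
Test 1: faults giving observed 0 are {U4 stuck-at-0, U9 stuck-at-0}.
Test 2 (in0=0, in1=1, in2=0, in3=0): fault-free U0=1, U1=0, U2=0, U3=1, U4=1, U5=1, U6=0, U7=0, U8=1, U9=1 → 1; observed 1. Eliminates U9 stuck-at-0.
Only U4 stuck-at-0 is consistent with every test.

U4 stuck-at-0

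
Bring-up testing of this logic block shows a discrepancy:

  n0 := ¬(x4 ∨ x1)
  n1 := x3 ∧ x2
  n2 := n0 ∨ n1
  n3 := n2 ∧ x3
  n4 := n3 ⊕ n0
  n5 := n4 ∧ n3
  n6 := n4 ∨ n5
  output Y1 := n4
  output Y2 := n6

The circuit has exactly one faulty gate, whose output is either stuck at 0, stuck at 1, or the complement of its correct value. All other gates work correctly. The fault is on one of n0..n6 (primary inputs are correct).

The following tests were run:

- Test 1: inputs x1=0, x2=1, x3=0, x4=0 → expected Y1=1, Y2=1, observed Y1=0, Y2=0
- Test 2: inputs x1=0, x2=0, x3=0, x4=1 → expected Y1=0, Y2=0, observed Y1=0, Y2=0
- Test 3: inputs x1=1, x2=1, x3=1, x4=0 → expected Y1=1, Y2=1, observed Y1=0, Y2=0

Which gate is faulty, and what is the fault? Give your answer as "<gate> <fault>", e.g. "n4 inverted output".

n4 stuck-at-0

Fault-free values for test 1 (x1=0, x2=1, x3=0, x4=0): n0=1, n1=0, n2=1, n3=0, n4=1, n5=0, n6=1, giving Y1=1, Y2=1. Observed Y1=0, Y2=0.
Test 1: faults giving observed Y1=0, Y2=0 are {n0 stuck-at-0, n0 inverted output, n3 stuck-at-1, n3 inverted output, n4 stuck-at-0, n4 inverted output}.
Test 2 (x1=0, x2=0, x3=0, x4=1): fault-free n0=0, n1=0, n2=0, n3=0, n4=0, n5=0, n6=0 → Y1=0, Y2=0; observed Y1=0, Y2=0. Eliminates n0 inverted output, n3 stuck-at-1, n3 inverted output, n4 inverted output.
Test 3 (x1=1, x2=1, x3=1, x4=0): fault-free n0=0, n1=1, n2=1, n3=1, n4=1, n5=1, n6=1 → Y1=1, Y2=1; observed Y1=0, Y2=0. Eliminates n0 stuck-at-0.
Only n4 stuck-at-0 is consistent with every test.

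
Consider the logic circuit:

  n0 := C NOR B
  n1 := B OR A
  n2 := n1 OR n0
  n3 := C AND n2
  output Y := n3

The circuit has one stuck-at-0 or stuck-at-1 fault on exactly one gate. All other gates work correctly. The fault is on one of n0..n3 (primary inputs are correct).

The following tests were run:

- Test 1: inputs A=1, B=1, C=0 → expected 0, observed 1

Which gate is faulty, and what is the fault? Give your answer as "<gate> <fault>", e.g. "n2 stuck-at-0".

Fault-free values for test 1 (A=1, B=1, C=0): n0=0, n1=1, n2=1, n3=0, giving Y=0. Observed 1.
Test 1: faults giving observed 1 are {n3 stuck-at-1}.
Only n3 stuck-at-1 is consistent with every test.

n3 stuck-at-1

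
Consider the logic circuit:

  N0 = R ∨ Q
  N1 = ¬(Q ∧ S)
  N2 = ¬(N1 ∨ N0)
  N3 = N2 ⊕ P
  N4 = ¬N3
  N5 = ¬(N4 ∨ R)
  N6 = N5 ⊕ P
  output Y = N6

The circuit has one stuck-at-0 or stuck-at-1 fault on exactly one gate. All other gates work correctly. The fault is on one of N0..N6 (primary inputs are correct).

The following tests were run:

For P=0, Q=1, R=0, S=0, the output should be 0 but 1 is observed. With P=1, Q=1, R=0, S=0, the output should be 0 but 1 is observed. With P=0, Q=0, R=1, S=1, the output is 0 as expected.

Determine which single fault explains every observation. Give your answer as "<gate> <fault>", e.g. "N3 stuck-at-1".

Fault-free values for test 1 (P=0, Q=1, R=0, S=0): N0=1, N1=1, N2=0, N3=0, N4=1, N5=0, N6=0, giving Y=0. Observed 1.
Test 1: faults giving observed 1 are {N2 stuck-at-1, N3 stuck-at-1, N4 stuck-at-0, N5 stuck-at-1, N6 stuck-at-1}.
Test 2 (P=1, Q=1, R=0, S=0): fault-free N0=1, N1=1, N2=0, N3=1, N4=0, N5=1, N6=0 → 0; observed 1. Eliminates N3 stuck-at-1, N4 stuck-at-0, N5 stuck-at-1.
Test 3 (P=0, Q=0, R=1, S=1): fault-free N0=1, N1=1, N2=0, N3=0, N4=1, N5=0, N6=0 → 0; observed 0. Eliminates N6 stuck-at-1.
Only N2 stuck-at-1 is consistent with every test.

N2 stuck-at-1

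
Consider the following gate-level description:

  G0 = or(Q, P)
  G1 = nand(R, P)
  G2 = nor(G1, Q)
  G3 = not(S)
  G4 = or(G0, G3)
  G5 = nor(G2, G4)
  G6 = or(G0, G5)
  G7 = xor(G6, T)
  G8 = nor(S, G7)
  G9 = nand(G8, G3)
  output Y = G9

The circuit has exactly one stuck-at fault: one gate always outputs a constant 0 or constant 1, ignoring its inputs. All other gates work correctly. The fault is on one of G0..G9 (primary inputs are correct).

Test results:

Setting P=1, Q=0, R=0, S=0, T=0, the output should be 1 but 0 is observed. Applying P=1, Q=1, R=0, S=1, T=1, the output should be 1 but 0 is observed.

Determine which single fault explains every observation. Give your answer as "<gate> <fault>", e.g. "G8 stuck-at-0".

Fault-free values for test 1 (P=1, Q=0, R=0, S=0, T=0): G0=1, G1=1, G2=0, G3=1, G4=1, G5=0, G6=1, G7=1, G8=0, G9=1, giving Y=1. Observed 0.
Test 1: faults giving observed 0 are {G0 stuck-at-0, G6 stuck-at-0, G7 stuck-at-0, G8 stuck-at-1, G9 stuck-at-0}.
Test 2 (P=1, Q=1, R=0, S=1, T=1): fault-free G0=1, G1=1, G2=0, G3=0, G4=1, G5=0, G6=1, G7=0, G8=0, G9=1 → 1; observed 0. Eliminates G0 stuck-at-0, G6 stuck-at-0, G7 stuck-at-0, G8 stuck-at-1.
Only G9 stuck-at-0 is consistent with every test.

G9 stuck-at-0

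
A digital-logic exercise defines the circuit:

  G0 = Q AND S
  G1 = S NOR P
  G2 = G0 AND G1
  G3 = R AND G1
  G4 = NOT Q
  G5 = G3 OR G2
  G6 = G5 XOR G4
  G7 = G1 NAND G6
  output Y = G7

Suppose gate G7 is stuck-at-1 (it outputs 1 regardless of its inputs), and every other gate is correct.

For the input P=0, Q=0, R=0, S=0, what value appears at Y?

1

Propagate with G7 forced: G0=0, G1=1, G2=0, G3=0, G4=1, G5=0, G6=1, G7=1 [stuck-at-1].
So Y = 1. (Without the fault it would be 0.)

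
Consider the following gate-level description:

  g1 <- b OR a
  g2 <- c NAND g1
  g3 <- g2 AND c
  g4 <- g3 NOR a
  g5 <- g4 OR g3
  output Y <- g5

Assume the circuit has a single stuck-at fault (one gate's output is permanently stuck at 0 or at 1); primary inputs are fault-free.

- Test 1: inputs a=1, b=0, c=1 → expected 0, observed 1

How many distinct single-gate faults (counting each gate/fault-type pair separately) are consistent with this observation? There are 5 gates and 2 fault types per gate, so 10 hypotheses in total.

5

Fault-free: g1=1, g2=0, g3=0, g4=0, g5=0 → 0. Observed 1.
  g1 stuck-at-0: output 1 ✓
  g1 stuck-at-1: output 0 ✗
  g2 stuck-at-0: output 0 ✗
  g2 stuck-at-1: output 1 ✓
  g3 stuck-at-0: output 0 ✗
  g3 stuck-at-1: output 1 ✓
  g4 stuck-at-0: output 0 ✗
  g4 stuck-at-1: output 1 ✓
  g5 stuck-at-0: output 0 ✗
  g5 stuck-at-1: output 1 ✓
Consistent faults: {g1 stuck-at-0, g2 stuck-at-1, g3 stuck-at-1, g4 stuck-at-1, g5 stuck-at-1} — 5 in all.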